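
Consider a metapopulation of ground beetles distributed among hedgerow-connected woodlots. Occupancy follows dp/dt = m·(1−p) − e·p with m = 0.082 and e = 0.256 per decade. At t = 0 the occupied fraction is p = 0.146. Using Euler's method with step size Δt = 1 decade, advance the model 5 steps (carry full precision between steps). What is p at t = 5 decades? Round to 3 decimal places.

0.230

Update rule: p ← p + [m·(1−p) − e·p]·Δt with Δt = 1.
  1  |  dp/dt·Δt = +0.032652  |  p_1 = 0.178652
  2  |  dp/dt·Δt = +0.021616  |  p_2 = 0.200268
  3  |  dp/dt·Δt = +0.014310  |  p_3 = 0.214577
  4  |  dp/dt·Δt = +0.009473  |  p_4 = 0.224050
  5  |  dp/dt·Δt = +0.006271  |  p_5 = 0.230321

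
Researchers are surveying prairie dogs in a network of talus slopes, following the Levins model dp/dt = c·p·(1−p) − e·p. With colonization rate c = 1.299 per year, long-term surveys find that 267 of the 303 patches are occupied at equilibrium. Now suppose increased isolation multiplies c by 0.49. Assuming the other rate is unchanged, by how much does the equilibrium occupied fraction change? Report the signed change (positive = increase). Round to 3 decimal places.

-0.124

Observed p* = 267/303 = 0.88119.
Balance c(1−p*) = e gives e = 1.299×(1 − 0.88119) = 0.15433.
New p* = 1 − e/c = 1 − 0.15433/0.63651 = 0.75754.
Δp* = 0.75754 − 0.88119 = -0.12365.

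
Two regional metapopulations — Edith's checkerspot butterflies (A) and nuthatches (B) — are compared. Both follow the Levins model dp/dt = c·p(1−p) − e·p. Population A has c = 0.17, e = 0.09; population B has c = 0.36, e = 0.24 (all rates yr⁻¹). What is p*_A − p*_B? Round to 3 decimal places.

0.137

A: p*_A = 1 − 0.09/0.17 = 0.4706.
B: p*_B = 1 − 0.24/0.36 = 0.3333.
p*_A − p*_B = 0.4706 − 0.3333 = 0.1373.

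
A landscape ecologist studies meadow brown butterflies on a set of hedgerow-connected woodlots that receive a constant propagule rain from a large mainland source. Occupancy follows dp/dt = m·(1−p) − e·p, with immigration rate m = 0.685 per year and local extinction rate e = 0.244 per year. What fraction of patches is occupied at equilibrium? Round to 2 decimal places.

Setting dp/dt = 0: m − m·p* = e·p*, so m = (m+e)·p*.
p* = m/(m+e) = 0.685/(0.685+0.244) = 0.685/0.9290 = 0.7374.

0.74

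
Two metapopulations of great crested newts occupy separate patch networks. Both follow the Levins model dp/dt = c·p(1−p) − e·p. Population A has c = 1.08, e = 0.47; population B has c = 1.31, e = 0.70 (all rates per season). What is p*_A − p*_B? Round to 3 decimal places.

A: p*_A = 1 − 0.47/1.08 = 0.5648.
B: p*_B = 1 − 0.70/1.31 = 0.4656.
p*_A − p*_B = 0.5648 − 0.4656 = 0.0992.

0.099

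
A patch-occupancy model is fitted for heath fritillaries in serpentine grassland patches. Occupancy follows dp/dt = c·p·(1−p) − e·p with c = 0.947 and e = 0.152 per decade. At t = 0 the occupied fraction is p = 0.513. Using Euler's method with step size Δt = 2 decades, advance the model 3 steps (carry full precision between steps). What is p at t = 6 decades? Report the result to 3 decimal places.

0.836

Update rule: p ← p + [c·p·(1−p) − e·p]·Δt with Δt = 2.
  1  |  dp/dt·Δt = +0.317228  |  p_1 = 0.830228
  2  |  dp/dt·Δt = +0.014569  |  p_2 = 0.844797
  3  |  dp/dt·Δt = -0.008486  |  p_3 = 0.836311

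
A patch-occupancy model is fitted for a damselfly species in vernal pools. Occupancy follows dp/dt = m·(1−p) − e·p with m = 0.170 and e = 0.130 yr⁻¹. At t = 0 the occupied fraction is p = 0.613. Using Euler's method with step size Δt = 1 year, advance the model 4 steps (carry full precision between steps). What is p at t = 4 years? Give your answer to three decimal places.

Update rule: p ← p + [m·(1−p) − e·p]·Δt with Δt = 1.
step 1: Δp = -0.01390, p = 0.59910
step 2: Δp = -0.00973, p = 0.58937
step 3: Δp = -0.00681, p = 0.58256
step 4: Δp = -0.00477, p = 0.57779

0.578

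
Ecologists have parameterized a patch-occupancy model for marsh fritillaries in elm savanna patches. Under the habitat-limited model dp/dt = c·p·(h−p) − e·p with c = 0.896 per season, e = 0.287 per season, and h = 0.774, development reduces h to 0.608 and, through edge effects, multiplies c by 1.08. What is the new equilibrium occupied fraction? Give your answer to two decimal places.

0.31

Before: p* = h − e/c = 0.774 − 0.287/0.896 = 0.774 − 0.3203 = 0.4537.
After: c = 0.96768, e = 0.287, h = 0.608; p* = 0.608 − 0.287/0.96768 = 0.3114.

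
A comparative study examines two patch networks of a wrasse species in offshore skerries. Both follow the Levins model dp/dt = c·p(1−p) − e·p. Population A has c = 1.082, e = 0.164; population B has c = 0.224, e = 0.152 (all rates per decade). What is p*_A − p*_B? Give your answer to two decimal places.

0.53

A: p*_A = 1 − 0.164/1.082 = 0.8484.
B: p*_B = 1 − 0.152/0.224 = 0.3214.
p*_A − p*_B = 0.8484 − 0.3214 = 0.5270.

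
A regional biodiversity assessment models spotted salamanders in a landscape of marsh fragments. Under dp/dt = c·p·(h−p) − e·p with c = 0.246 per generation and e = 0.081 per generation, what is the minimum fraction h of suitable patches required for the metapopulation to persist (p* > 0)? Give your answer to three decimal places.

p* = h − e/c is positive only when h > e/c.
h_min = e/c = 0.081/0.246 = 0.3293.

0.329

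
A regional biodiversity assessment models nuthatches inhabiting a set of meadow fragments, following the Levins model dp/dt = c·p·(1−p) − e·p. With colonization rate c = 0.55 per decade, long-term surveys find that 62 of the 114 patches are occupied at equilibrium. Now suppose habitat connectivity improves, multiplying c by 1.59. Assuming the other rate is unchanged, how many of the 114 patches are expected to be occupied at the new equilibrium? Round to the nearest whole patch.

Observed p* = 62/114 = 0.54386.
Balance c(1−p*) = e gives e = 0.55×(1 − 0.54386) = 0.25088.
New p* = 1 − e/c = 1 − 0.25088/0.87450 = 0.71312.
Expected occupied = 114 × 0.71312 = 81.30 ≈ 81.

81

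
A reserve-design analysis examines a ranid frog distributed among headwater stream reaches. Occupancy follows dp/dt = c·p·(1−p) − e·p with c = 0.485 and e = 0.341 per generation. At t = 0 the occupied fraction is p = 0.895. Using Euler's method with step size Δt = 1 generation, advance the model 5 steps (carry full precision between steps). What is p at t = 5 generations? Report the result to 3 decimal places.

0.403

Update rule: p ← p + [c·p·(1−p) − e·p]·Δt with Δt = 1.
step 1: Δp = -0.25962, p = 0.63538
step 2: Δp = -0.10430, p = 0.53108
step 3: Δp = -0.06032, p = 0.47076
step 4: Δp = -0.03969, p = 0.43107
step 5: Δp = -0.02805, p = 0.40302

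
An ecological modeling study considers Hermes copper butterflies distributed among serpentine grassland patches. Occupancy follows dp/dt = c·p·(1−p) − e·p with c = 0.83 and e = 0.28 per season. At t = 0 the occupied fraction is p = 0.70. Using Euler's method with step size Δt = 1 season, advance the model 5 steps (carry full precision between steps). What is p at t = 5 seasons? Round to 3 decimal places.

0.663

Update rule: p ← p + [c·p·(1−p) − e·p]·Δt with Δt = 1.
step 1: Δp = -0.02170, p = 0.67830
step 2: Δp = -0.00881, p = 0.66949
step 3: Δp = -0.00380, p = 0.66569
step 4: Δp = -0.00168, p = 0.66401
step 5: Δp = -0.00075, p = 0.66326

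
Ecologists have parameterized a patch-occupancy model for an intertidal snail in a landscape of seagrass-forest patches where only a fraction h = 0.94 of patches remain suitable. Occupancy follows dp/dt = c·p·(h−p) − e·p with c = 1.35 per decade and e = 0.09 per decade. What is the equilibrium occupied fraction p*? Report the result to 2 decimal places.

Setting dp/dt = 0 and dividing by p* gives c·(h−p*) = e.
So p* = h − e/c = 0.94 − 0.09/1.35 = 0.94 − 0.0667 = 0.8733.

0.87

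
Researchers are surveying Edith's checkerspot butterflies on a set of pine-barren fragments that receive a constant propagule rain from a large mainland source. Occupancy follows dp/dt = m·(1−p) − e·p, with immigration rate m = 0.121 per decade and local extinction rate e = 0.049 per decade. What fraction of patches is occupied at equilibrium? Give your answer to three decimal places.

Setting dp/dt = 0: m − m·p* = e·p*, so m = (m+e)·p*.
p* = m/(m+e) = 0.121/(0.121+0.049) = 0.121/0.1700 = 0.7118.

0.712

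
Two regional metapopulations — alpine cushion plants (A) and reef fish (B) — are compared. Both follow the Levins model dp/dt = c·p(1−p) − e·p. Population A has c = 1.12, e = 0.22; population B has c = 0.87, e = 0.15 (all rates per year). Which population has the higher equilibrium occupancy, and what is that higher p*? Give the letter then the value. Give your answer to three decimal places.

B, 0.828

A: p*_A = 1 − 0.22/1.12 = 0.8036.
B: p*_B = 1 − 0.15/0.87 = 0.8276.
B is higher at 0.8276.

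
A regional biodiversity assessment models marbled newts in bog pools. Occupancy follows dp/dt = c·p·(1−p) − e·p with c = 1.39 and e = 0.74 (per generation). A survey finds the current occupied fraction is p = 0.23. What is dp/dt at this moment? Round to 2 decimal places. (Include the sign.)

0.08

Colonization term: c·p·(1−p) = 1.39×0.23×0.7700 = 0.24617.
Extinction term: e·p = 0.17020.
dp/dt = 0.24617 − 0.17020 = 0.07597.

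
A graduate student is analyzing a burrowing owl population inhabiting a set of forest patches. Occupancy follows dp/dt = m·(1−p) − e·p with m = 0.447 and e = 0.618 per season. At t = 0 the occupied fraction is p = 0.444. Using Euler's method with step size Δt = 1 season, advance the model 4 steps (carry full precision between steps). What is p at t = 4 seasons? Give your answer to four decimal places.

Update rule: p ← p + [m·(1−p) − e·p]·Δt with Δt = 1.
step 1: Δp = -0.02586, p = 0.41814
step 2: Δp = +0.00168, p = 0.41982
step 3: Δp = -0.00011, p = 0.41971
step 4: Δp = +0.00001, p = 0.41972

0.4197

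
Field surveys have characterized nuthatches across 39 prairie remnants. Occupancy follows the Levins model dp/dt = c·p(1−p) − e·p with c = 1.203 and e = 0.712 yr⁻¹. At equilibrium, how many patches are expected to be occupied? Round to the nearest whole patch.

p* = 1 − e/c = 1 − 0.712/1.203 = 0.4081.
Expected occupied patches = N × p* = 39 × 0.4081 = 15.92 ≈ 16.

16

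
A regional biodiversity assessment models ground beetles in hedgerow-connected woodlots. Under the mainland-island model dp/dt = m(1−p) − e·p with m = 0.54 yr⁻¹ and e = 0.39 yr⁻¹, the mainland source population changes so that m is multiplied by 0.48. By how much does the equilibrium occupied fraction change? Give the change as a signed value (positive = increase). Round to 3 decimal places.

Before: p* = 0.54/(0.54+0.39) = 0.5806.
After: m = 0.2592, e = 0.39; p* = 0.2592/0.6492 = 0.3993.
Δp* = 0.3993 − 0.5806 = -0.1814.

-0.181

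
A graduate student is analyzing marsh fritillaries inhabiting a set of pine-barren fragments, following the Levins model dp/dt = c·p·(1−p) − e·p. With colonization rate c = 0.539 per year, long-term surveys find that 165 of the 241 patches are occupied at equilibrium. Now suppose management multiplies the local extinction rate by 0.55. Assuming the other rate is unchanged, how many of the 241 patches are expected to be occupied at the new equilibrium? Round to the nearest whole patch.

199

Observed p* = 165/241 = 0.68465.
Balance c(1−p*) = e gives e = 0.539×(1 − 0.68465) = 0.16997.
New p* = 1 − e/c = 1 − 0.09348/0.53900 = 0.82657.
Expected occupied = 241 × 0.82657 = 199.20 ≈ 199.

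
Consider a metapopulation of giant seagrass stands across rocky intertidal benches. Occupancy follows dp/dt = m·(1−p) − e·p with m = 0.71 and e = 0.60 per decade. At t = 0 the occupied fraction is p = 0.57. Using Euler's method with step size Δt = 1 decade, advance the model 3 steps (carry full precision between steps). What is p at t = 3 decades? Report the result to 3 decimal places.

0.541

Update rule: p ← p + [m·(1−p) − e·p]·Δt with Δt = 1.
  1  |  dp/dt·Δt = -0.036700  |  p_1 = 0.533300
  2  |  dp/dt·Δt = +0.011377  |  p_2 = 0.544677
  3  |  dp/dt·Δt = -0.003527  |  p_3 = 0.541150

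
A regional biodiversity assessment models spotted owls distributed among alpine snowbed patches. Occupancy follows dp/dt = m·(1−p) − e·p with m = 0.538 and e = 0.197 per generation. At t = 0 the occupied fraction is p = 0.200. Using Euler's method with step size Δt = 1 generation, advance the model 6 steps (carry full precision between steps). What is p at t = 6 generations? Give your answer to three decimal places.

Update rule: p ← p + [m·(1−p) − e·p]·Δt with Δt = 1.
t = 1: p = 0.20000 + (+0.39100) = 0.59100
t = 2: p = 0.59100 + (+0.10361) = 0.69461
t = 3: p = 0.69461 + (+0.02746) = 0.72207
t = 4: p = 0.72207 + (+0.00728) = 0.72935
t = 5: p = 0.72935 + (+0.00193) = 0.73128
t = 6: p = 0.73128 + (+0.00051) = 0.73179

0.732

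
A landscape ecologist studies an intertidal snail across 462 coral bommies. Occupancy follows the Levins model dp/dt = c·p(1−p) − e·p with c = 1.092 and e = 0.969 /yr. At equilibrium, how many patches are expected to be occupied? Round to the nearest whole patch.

52

p* = 1 − e/c = 1 − 0.969/1.092 = 0.1126.
Expected occupied patches = N × p* = 462 × 0.1126 = 52.04 ≈ 52.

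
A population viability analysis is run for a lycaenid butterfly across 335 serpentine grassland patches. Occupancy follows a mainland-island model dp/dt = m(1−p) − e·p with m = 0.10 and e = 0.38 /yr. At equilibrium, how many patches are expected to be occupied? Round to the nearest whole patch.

70

p* = m/(m+e) = 0.10/0.4800 = 0.2083.
Expected occupied patches = N × p* = 335 × 0.2083 = 69.79 ≈ 70.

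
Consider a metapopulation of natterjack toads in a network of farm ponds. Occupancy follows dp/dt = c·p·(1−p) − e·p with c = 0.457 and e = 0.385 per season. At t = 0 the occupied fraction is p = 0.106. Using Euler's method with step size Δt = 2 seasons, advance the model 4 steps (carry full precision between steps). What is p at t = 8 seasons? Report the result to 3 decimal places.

0.124

Update rule: p ← p + [c·p·(1−p) − e·p]·Δt with Δt = 2.
t = 2: p = 0.10600 + (+0.00499) = 0.11099
t = 4: p = 0.11099 + (+0.00472) = 0.11572
t = 6: p = 0.11572 + (+0.00442) = 0.12014
t = 8: p = 0.12014 + (+0.00411) = 0.12425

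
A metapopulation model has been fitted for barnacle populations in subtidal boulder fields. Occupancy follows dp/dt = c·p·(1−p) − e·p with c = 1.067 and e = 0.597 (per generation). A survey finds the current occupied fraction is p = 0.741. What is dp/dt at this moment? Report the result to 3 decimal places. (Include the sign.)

-0.238

Colonization term: c·p·(1−p) = 1.067×0.741×0.2590 = 0.20478.
Extinction term: e·p = 0.44238.
dp/dt = 0.20478 − 0.44238 = -0.23760.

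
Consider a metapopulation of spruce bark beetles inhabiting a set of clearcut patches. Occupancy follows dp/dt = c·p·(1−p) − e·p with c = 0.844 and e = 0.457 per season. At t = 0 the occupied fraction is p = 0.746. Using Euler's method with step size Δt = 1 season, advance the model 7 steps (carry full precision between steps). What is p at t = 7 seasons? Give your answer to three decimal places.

Update rule: p ← p + [c·p·(1−p) − e·p]·Δt with Δt = 1.
  1  |  dp/dt·Δt = -0.180998  |  p_1 = 0.565002
  2  |  dp/dt·Δt = -0.050772  |  p_2 = 0.514230
  3  |  dp/dt·Δt = -0.024174  |  p_3 = 0.490056
  4  |  dp/dt·Δt = -0.013039  |  p_4 = 0.477017
  5  |  dp/dt·Δt = -0.007443  |  p_5 = 0.469574
  6  |  dp/dt·Δt = -0.004377  |  p_6 = 0.465198
  7  |  dp/dt·Δt = -0.002618  |  p_7 = 0.462580

0.463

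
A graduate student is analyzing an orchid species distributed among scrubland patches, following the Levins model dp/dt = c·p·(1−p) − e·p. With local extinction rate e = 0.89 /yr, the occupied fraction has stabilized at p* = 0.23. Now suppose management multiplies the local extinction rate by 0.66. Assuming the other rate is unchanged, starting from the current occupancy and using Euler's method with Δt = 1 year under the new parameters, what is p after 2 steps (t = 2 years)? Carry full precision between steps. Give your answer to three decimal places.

Balance c(1−p*) = e gives c = e/(1 − 0.23000) = 0.89/0.77000 = 1.15584.
Starting from p₀ = 0.23000; update p ← p + (dp/dt)·Δt with the new parameters.
p: 0.23000 → 0.29960  (Δp = +0.06960)
p: 0.29960 → 0.36616  (Δp = +0.06656)

0.366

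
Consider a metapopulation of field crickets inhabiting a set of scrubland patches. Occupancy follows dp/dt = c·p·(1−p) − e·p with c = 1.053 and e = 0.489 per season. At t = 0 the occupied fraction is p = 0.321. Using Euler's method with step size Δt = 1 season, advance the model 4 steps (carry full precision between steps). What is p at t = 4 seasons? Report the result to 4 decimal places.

Update rule: p ← p + [c·p·(1−p) − e·p]·Δt with Δt = 1.
p: 0.32100 → 0.39354  (Δp = +0.07254)
p: 0.39354 → 0.45242  (Δp = +0.05887)
p: 0.45242 → 0.49205  (Δp = +0.03963)
p: 0.49205 → 0.51462  (Δp = +0.02257)

0.5146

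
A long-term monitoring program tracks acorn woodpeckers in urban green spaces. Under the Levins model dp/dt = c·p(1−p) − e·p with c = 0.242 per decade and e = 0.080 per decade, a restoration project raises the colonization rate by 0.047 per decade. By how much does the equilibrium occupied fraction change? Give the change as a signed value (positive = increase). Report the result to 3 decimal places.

Before: p* = 1 − 0.080/0.242 = 0.6694.
After the change, c = 0.289, e = 0.08, so p* = 1 − 0.08/0.289 = 0.7232.
Δp* = 0.7232 − 0.6694 = +0.0538.

0.054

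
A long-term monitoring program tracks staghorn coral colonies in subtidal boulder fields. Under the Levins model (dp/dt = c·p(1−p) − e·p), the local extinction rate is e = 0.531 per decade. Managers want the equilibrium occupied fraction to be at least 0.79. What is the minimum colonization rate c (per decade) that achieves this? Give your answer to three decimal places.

p* = 1 − e/c ≥ 0.79 requires e/c ≤ 0.2100, i.e. c ≥ e/0.2100.
c_min = 0.531/0.2100 = 2.5286.

2.529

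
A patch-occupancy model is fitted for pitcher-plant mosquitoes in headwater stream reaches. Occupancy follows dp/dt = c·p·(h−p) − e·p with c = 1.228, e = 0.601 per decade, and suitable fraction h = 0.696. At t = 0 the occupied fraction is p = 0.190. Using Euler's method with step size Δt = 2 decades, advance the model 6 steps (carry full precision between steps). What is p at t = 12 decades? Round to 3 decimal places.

0.206

Update rule: p ← p + [c·p·(h−p) − e·p]·Δt with Δt = 2.
  1  |  dp/dt·Δt = +0.007740  |  p_1 = 0.197740
  2  |  dp/dt·Δt = +0.004296  |  p_2 = 0.202036
  3  |  dp/dt·Δt = +0.002258  |  p_3 = 0.204294
  4  |  dp/dt·Δt = +0.001150  |  p_4 = 0.205444
  5  |  dp/dt·Δt = +0.000576  |  p_5 = 0.206020
  6  |  dp/dt·Δt = +0.000286  |  p_6 = 0.206307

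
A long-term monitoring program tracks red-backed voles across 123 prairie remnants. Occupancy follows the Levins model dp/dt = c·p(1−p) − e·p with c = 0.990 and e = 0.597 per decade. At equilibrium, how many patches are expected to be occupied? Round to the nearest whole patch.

p* = 1 − e/c = 1 − 0.597/0.990 = 0.3970.
Expected occupied patches = N × p* = 123 × 0.3970 = 48.83 ≈ 49.

49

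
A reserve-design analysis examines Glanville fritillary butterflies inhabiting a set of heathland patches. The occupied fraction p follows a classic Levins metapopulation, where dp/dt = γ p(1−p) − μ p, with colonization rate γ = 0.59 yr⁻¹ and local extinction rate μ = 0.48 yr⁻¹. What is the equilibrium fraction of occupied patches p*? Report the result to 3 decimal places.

0.186

Setting dp/dt = 0 and dividing through by p* gives γ·(1−p*) = μ.
So p* = 1 − μ/γ = 1 − 0.48/0.59 = 1 − 0.8136 = 0.1864.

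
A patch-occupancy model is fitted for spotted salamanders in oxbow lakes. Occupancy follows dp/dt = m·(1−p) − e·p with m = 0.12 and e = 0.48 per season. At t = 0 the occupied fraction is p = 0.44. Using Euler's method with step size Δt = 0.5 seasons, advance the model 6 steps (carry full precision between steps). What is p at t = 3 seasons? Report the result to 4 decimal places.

0.2282

Update rule: p ← p + [m·(1−p) − e·p]·Δt with Δt = 0.5.
t = 0.5: p = 0.44000 + (-0.07200) = 0.36800
t = 1: p = 0.36800 + (-0.05040) = 0.31760
t = 1.5: p = 0.31760 + (-0.03528) = 0.28232
t = 2: p = 0.28232 + (-0.02470) = 0.25762
t = 2.5: p = 0.25762 + (-0.01729) = 0.24034
t = 3: p = 0.24034 + (-0.01210) = 0.22824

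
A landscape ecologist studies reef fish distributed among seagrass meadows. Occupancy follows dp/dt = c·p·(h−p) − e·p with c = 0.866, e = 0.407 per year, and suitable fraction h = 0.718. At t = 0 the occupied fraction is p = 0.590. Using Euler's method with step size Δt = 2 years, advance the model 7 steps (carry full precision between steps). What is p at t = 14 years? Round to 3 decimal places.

0.248

Update rule: p ← p + [c·p·(h−p) − e·p]·Δt with Δt = 2.
t = 2: p = 0.59000 + (-0.34946) = 0.24054
t = 4: p = 0.24054 + (+0.00312) = 0.24366
t = 6: p = 0.24366 + (+0.00184) = 0.24550
t = 8: p = 0.24550 + (+0.00107) = 0.24657
t = 10: p = 0.24657 + (+0.00062) = 0.24719
t = 12: p = 0.24719 + (+0.00036) = 0.24755
t = 14: p = 0.24755 + (+0.00020) = 0.24775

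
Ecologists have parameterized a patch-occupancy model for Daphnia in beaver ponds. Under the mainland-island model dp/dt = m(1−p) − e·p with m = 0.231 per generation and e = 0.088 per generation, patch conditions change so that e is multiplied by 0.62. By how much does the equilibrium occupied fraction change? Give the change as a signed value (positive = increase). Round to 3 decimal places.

Before: p* = 0.231/(0.231+0.088) = 0.7241.
After: m = 0.231, e = 0.05456; p* = 0.231/0.2856 = 0.8089.
Δp* = 0.8089 − 0.7241 = +0.0848.

0.085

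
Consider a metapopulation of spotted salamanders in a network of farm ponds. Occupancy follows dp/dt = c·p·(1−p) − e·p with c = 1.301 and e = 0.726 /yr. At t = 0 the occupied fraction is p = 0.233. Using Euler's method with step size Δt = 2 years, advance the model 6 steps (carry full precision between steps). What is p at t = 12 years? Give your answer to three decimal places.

0.442

Update rule: p ← p + [c·p·(1−p) − e·p]·Δt with Δt = 2.
step 1: Δp = +0.12669, p = 0.35969
step 2: Δp = +0.07700, p = 0.43669
step 3: Δp = +0.00599, p = 0.44269
step 4: Δp = -0.00083, p = 0.44186
step 5: Δp = +0.00013, p = 0.44198
step 6: Δp = -0.00002, p = 0.44197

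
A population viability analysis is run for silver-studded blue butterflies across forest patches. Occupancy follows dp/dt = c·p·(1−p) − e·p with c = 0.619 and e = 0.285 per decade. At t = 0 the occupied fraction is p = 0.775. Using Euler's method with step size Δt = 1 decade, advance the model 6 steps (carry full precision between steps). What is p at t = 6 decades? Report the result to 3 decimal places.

Update rule: p ← p + [c·p·(1−p) − e·p]·Δt with Δt = 1.
step 1: Δp = -0.11294, p = 0.66206
step 2: Δp = -0.05020, p = 0.61187
step 3: Δp = -0.02738, p = 0.58449
step 4: Δp = -0.01625, p = 0.56824
step 5: Δp = -0.01008, p = 0.55816
step 6: Δp = -0.00642, p = 0.55174

0.552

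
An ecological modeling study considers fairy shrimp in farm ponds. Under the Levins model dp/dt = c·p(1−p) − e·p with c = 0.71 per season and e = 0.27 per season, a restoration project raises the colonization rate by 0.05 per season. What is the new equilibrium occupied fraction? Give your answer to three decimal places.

0.645

Before: p* = 1 − 0.27/0.71 = 0.6197.
After the change, c = 0.76, e = 0.27, so p* = 1 − 0.27/0.76 = 0.6447.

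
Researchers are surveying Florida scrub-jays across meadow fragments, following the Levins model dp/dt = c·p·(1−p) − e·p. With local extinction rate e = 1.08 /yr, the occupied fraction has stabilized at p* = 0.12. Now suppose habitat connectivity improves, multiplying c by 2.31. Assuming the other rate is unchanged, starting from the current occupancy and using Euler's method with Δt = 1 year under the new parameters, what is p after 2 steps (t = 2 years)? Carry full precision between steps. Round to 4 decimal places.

Balance c(1−p*) = e gives c = e/(1 − 0.12000) = 1.08/0.88000 = 1.22727.
Starting from p₀ = 0.12000; update p ← p + (dp/dt)·Δt with the new parameters.
t = 1: p = 0.12000 + (+0.16978) = 0.28978
t = 2: p = 0.28978 + (+0.27050) = 0.56028

0.5603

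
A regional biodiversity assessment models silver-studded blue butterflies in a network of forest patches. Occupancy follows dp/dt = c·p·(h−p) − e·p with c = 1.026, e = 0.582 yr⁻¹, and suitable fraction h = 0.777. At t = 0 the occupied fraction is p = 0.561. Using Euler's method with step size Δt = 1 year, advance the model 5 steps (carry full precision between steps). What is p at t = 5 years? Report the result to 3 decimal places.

Update rule: p ← p + [c·p·(h−p) − e·p]·Δt with Δt = 1.
step 1: Δp = -0.20218, p = 0.35882
step 2: Δp = -0.05488, p = 0.30394
step 3: Δp = -0.02937, p = 0.27457
step 4: Δp = -0.01826, p = 0.25631
step 5: Δp = -0.01224, p = 0.24406

0.244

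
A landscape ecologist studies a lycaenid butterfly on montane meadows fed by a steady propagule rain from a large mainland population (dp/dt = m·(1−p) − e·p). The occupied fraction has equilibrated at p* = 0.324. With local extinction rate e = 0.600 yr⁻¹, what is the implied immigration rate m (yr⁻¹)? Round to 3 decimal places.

0.288

At equilibrium m(1−p*) = e·p*, so m = e·p*/(1−p*).
m = 0.600 × 0.324 / 0.6760 = 0.1944/0.6760 = 0.2876.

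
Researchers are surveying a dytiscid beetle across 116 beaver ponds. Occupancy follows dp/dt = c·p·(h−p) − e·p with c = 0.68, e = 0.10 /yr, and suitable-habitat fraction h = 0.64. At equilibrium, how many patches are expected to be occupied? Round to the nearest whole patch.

p* = h − e/c = 0.64 − 0.1471 = 0.4929.
Expected occupied patches = N × p* = 116 × 0.4929 = 57.18 ≈ 57.

57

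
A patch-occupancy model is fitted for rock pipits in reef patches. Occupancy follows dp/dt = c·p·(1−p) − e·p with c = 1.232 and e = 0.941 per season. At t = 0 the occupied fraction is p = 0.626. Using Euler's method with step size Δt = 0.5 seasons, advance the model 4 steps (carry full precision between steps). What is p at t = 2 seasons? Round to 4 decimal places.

0.3348

Update rule: p ← p + [c·p·(1−p) − e·p]·Δt with Δt = 0.5.
step 1: Δp = -0.15031, p = 0.47569
step 2: Δp = -0.07018, p = 0.40551
step 3: Δp = -0.04229, p = 0.36322
step 4: Δp = -0.02842, p = 0.33480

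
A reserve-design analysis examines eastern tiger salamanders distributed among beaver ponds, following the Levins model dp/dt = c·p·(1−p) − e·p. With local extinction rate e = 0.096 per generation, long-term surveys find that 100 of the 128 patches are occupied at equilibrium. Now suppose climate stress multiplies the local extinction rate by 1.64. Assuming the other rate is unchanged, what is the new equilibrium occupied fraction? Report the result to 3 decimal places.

Observed p* = 100/128 = 0.78125.
Balance c(1−p*) = e gives c = e/(1 − 0.78125) = 0.096/0.21875 = 0.43886.
New p* = 1 − e/c = 1 − 0.15744/0.43886 = 0.64125.

0.641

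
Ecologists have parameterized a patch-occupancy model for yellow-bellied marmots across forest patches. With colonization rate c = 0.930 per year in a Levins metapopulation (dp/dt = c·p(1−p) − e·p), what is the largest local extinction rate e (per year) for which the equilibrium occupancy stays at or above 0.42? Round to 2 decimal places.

1 − e/c ≥ 0.42 ⇒ e ≤ c(1 − 0.42) = 0.930 × 0.5800.
e_max = 0.5394.

0.54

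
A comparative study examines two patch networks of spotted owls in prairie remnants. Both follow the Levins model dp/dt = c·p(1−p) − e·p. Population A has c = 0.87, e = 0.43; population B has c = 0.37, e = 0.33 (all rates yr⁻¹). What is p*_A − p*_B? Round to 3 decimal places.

A: p*_A = 1 − 0.43/0.87 = 0.5057.
B: p*_B = 1 − 0.33/0.37 = 0.1081.
p*_A − p*_B = 0.5057 − 0.1081 = 0.3976.

0.398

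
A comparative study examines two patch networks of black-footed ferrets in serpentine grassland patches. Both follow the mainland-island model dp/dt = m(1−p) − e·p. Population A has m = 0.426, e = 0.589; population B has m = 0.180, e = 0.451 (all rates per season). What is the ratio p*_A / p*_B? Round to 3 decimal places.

1.471

A: p*_A = m/(m+e) = 0.426/1.0150 = 0.4197.
B: p*_B = 0.180/0.6310 = 0.2853.
p*_A / p*_B = 0.4197/0.2853 = 1.4713.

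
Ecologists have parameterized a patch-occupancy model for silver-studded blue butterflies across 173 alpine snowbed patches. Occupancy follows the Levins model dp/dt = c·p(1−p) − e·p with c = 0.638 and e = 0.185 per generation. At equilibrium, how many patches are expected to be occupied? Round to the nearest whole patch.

p* = 1 − e/c = 1 − 0.185/0.638 = 0.7100.
Expected occupied patches = N × p* = 173 × 0.7100 = 122.84 ≈ 123.

123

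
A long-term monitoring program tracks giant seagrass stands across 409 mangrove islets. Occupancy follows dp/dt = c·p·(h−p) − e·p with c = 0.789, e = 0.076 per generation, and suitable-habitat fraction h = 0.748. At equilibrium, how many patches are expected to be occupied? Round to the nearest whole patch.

267

p* = h − e/c = 0.748 − 0.0963 = 0.6517.
Expected occupied patches = N × p* = 409 × 0.6517 = 266.54 ≈ 267.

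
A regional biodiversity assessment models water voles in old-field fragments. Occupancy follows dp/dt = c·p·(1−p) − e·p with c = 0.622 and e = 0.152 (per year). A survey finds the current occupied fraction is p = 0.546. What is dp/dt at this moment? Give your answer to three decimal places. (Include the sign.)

Colonization term: c·p·(1−p) = 0.622×0.546×0.4540 = 0.15418.
Extinction term: e·p = 0.08299.
dp/dt = 0.15418 − 0.08299 = 0.07119.

0.071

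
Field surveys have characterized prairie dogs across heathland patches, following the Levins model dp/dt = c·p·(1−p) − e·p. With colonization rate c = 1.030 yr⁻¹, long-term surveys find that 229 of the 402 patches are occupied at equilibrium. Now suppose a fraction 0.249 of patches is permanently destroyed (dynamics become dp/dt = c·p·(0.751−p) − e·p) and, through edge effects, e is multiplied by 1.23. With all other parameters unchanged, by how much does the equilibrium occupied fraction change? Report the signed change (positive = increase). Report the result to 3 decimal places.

Observed p* = 229/402 = 0.56965.
Balance c(1−p*) = e gives e = 1.030×(1 − 0.56965) = 0.44326.
New p* = 0.751 − e/c = 0.751 − 0.54521/1.03000 = 0.22167.
Δp* = 0.22167 − 0.56965 = -0.34798.

-0.348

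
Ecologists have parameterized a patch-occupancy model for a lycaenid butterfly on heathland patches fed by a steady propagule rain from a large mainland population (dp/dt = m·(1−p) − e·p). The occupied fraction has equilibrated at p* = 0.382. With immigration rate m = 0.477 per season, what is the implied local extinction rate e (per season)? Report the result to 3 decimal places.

At equilibrium m(1−p*) = e·p*, so e = m(1−p*)/p*.
e = 0.477 × 0.6180 / 0.382 = 0.7717.

0.772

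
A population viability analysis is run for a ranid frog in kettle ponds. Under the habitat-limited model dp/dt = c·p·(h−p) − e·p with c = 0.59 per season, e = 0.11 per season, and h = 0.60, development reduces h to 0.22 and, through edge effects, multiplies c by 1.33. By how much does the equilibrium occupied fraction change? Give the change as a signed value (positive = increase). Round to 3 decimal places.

-0.334

Before: p* = h − e/c = 0.60 − 0.11/0.59 = 0.60 − 0.1864 = 0.4136.
After: c = 0.7847, e = 0.11, h = 0.22; p* = 0.22 − 0.11/0.7847 = 0.0798.
Δp* = 0.0798 − 0.4136 = -0.3337.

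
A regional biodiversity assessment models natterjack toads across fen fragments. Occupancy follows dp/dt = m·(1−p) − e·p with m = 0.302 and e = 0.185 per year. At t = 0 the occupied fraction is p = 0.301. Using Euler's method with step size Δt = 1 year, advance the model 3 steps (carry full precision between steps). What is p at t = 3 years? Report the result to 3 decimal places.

0.577

Update rule: p ← p + [m·(1−p) − e·p]·Δt with Δt = 1.
p: 0.30100 → 0.45641  (Δp = +0.15541)
p: 0.45641 → 0.53614  (Δp = +0.07973)
p: 0.53614 → 0.57704  (Δp = +0.04090)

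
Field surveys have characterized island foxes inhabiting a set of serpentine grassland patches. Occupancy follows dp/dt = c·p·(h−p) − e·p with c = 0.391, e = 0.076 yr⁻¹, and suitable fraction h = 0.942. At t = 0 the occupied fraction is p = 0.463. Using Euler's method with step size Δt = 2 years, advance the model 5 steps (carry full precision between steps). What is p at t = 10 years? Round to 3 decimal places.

Update rule: p ← p + [c·p·(h−p) − e·p]·Δt with Δt = 2.
p: 0.46300 → 0.56605  (Δp = +0.10305)
p: 0.56605 → 0.64643  (Δp = +0.08037)
p: 0.64643 → 0.69758  (Δp = +0.05116)
p: 0.69758 → 0.72488  (Δp = +0.02730)
p: 0.72488 → 0.73778  (Δp = +0.01289)

0.738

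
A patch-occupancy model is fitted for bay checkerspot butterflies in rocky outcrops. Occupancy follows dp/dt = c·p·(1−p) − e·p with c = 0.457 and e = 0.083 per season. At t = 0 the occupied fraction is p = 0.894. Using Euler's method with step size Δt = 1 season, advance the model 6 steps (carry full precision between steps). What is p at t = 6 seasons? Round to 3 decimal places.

Update rule: p ← p + [c·p·(1−p) − e·p]·Δt with Δt = 1.
p: 0.89400 → 0.86311  (Δp = -0.03089)
p: 0.86311 → 0.84546  (Δp = -0.01764)
p: 0.84546 → 0.83500  (Δp = -0.01046)
p: 0.83500 → 0.82866  (Δp = -0.00634)
p: 0.82866 → 0.82477  (Δp = -0.00389)
p: 0.82477 → 0.82236  (Δp = -0.00241)

0.822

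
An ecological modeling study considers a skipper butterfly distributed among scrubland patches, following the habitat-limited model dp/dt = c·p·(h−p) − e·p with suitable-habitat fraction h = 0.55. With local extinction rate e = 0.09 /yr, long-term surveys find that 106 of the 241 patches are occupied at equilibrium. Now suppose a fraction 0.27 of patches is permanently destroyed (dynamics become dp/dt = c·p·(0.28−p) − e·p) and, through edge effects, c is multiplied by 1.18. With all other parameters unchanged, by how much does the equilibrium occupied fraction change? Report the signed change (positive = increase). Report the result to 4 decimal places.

Observed p* = 106/241 = 0.43983.
Balance c(h−p*) = e gives c = e/(0.55 − 0.43983) = 0.09/0.11017 = 0.81692.
New p* = 0.28 − e/c = 0.28 − 0.09000/0.96397 = 0.18664.
Δp* = 0.18664 − 0.43983 = -0.25319.

-0.2532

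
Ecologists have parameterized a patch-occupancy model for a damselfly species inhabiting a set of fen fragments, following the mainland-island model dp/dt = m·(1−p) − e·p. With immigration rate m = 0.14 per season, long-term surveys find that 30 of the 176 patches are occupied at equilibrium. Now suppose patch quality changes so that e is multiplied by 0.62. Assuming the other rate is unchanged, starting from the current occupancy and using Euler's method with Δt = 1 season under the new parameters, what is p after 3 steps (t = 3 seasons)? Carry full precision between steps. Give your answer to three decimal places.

Observed p* = 30/176 = 0.17045.
Balance m(1−p*) = e·p* gives e = m(1−p*)/p* = 0.14×0.82955/0.17045 = 0.68133.
Starting from p₀ = 0.17045; update p ← p + (dp/dt)·Δt with the new parameters.
p: 0.17045 → 0.21459  (Δp = +0.04413)
p: 0.21459 → 0.23390  (Δp = +0.01931)
p: 0.23390 → 0.24235  (Δp = +0.00845)

0.242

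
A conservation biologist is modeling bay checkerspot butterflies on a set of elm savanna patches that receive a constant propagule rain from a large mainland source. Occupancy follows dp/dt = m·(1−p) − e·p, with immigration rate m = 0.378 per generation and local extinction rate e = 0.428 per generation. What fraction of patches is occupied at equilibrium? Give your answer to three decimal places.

At equilibrium the propagule rain into empty patches balances local extinction: m(1−p*) = e·p*.
p* = m/(m+e) = 0.378/(0.378+0.428) = 0.378/0.8060 = 0.4690.

0.469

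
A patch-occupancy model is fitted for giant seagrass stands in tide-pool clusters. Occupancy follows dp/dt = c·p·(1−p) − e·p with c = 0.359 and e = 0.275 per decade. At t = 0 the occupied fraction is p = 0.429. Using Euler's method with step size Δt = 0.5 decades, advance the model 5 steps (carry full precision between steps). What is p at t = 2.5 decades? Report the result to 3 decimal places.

0.368

Update rule: p ← p + [c·p·(1−p) − e·p]·Δt with Δt = 0.5.
p: 0.42900 → 0.41398  (Δp = -0.01502)
p: 0.41398 → 0.40061  (Δp = -0.01338)
p: 0.40061 → 0.38863  (Δp = -0.01198)
p: 0.38863 → 0.37784  (Δp = -0.01079)
p: 0.37784 → 0.36808  (Δp = -0.00976)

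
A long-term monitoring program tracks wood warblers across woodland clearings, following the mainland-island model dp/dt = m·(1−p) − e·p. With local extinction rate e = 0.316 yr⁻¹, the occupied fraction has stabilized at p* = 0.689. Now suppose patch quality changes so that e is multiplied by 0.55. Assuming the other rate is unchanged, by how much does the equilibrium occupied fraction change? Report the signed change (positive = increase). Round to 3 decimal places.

0.112

Balance m(1−p*) = e·p* gives m = e·p*/(1−p*) = 0.316×0.68900/0.31100 = 0.70008.
New p* = m/(m+e) = 0.70008/(0.70008+0.17380) = 0.80112.
Δp* = 0.80112 − 0.68900 = +0.11212.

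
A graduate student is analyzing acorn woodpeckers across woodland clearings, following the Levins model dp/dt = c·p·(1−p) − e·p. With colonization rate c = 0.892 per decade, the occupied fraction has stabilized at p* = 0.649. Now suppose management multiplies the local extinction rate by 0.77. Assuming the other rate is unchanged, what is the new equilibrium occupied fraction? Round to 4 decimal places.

0.7297

Balance c(1−p*) = e gives e = 0.892×(1 − 0.64900) = 0.31309.
New p* = 1 − e/c = 1 − 0.24108/0.89200 = 0.72973.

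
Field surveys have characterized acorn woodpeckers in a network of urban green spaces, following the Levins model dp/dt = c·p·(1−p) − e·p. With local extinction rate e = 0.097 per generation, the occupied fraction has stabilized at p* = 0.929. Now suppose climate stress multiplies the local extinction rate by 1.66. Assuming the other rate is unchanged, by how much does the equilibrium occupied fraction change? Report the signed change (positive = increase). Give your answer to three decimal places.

-0.047

Balance c(1−p*) = e gives c = e/(1 − 0.92900) = 0.097/0.07100 = 1.36620.
New p* = 1 − e/c = 1 − 0.16102/1.36620 = 0.88214.
Δp* = 0.88214 − 0.92900 = -0.04686.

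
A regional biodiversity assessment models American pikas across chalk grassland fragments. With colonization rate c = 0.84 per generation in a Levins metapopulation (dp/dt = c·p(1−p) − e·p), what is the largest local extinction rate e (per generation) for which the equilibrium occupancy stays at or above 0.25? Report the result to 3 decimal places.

1 − e/c ≥ 0.25 ⇒ e ≤ c(1 − 0.25) = 0.84 × 0.7500.
e_max = 0.6300.

0.630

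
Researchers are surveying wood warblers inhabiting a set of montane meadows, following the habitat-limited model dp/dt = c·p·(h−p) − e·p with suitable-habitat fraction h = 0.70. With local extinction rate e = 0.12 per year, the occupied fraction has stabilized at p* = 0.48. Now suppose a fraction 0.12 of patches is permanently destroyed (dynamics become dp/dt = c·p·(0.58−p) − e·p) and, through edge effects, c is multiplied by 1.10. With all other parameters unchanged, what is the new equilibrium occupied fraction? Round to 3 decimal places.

Balance c(h−p*) = e gives c = e/(0.7 − 0.48000) = 0.12/0.22000 = 0.54545.
New p* = 0.58 − e/c = 0.58 − 0.12000/0.60000 = 0.38000.

0.380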